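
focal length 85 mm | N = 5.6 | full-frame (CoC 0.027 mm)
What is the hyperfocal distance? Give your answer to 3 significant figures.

Hyperfocal distance H = f²/(N·c) + f = 85²/(5.6 × 0.027) + 85 = 7225/0.1512 + 85 ≈ 47869.4 mm ≈ 47.9 m.

47.9 m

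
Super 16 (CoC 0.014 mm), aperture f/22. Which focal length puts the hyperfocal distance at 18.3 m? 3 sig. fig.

From H = f²/(N·c) + f, with f ≪ H: f ≈ √(H·N·c) = √(18300 × 22 × 0.014) = √5636.4 ≈ 75.08 mm.
Exact: f² + N·c·f − N·c·H = 0 ⇒ f = (−N·c + √((N·c)² + 4·N·c·H))/2 = (−0.308 + √22546)/2 ≈ 74.922 mm ≈ 74.9 mm.

74.9 mm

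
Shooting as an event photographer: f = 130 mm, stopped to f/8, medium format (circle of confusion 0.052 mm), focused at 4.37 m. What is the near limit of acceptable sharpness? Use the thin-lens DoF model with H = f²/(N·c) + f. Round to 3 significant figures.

3.96 m

Hyperfocal distance H = f²/(N·c) + f = 130²/(8 × 0.052) + 130 = 16900/0.416 + 130 ≈ 40755.0 mm ≈ 40.76 m.
Near limit Dn = s·(H − f)/(H + s − 2f) = 4370 × (40755.0 − 130) / (40755.0 + 4370 − 2 × 130) = 4370 × 40625.0 / 44865.0 ≈ 3957.0 mm ≈ 3.96 m.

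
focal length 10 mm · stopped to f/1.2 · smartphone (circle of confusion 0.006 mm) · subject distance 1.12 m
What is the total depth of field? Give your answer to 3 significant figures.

180 mm

Hyperfocal distance H = f²/(N·c) + f = 10²/(1.2 × 0.006) + 10 = 100/0.0072 + 10 ≈ 13898.9 mm ≈ 13.90 m.
Near limit Dn = s·(H − f)/(H + s − 2f) = 1120 × (13898.9 − 10) / (13898.9 + 1120 − 2 × 10) = 1120 × 13888.9 / 14998.9 ≈ 1037.11 mm.
Far limit Df = s·(H − f)/(H − s) = 1120 × (13898.9 − 10) / (13898.9 − 1120) = 1120 × 13888.9 / 12778.9 ≈ 1217.29 mm.
Depth of field = Df − Dn = 1217.29 − 1037.11 ≈ 180.18 mm.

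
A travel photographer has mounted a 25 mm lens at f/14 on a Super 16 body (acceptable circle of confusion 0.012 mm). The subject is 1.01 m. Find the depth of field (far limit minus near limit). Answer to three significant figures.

Hyperfocal distance H = f²/(N·c) + f = 25²/(14 × 0.012) + 25 = 625/0.168 + 25 ≈ 3745.2 mm ≈ 3.745 m.
Near limit Dn = s·(H − f)/(H + s − 2f) = 1010 × (3745.2 − 25) / (3745.2 + 1010 − 2 × 25) = 1010 × 3720.2 / 4705.2 ≈ 798.57 mm.
Far limit Df = s·(H − f)/(H − s) = 1010 × (3745.2 − 25) / (3745.2 − 1010) = 1010 × 3720.2 / 2735.2 ≈ 1373.72 mm.
Depth of field = Df − Dn = 1373.72 − 798.57 ≈ 575.15 mm ≈ 0.575 m.

0.575 m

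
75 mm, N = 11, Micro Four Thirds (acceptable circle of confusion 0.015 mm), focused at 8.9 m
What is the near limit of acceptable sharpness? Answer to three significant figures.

Hyperfocal distance H = f²/(N·c) + f = 75²/(11 × 0.015) + 75 = 5625/0.165 + 75 ≈ 34165.9 mm ≈ 34.17 m.
Near limit Dn = s·(H − f)/(H + s − 2f) = 8900 × (34165.9 − 75) / (34165.9 + 8900 − 2 × 75) = 8900 × 34090.9 / 42915.9 ≈ 7069.9 mm ≈ 7.07 m.

7.07 m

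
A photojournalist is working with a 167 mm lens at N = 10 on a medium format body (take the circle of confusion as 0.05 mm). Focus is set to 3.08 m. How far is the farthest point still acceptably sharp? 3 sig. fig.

3.25 m

Hyperfocal distance H = f²/(N·c) + f = 167²/(10 × 0.05) + 167 = 27889/0.5 + 167 ≈ 55945.0 mm ≈ 55.95 m.
Far limit Df = s·(H − f)/(H − s) = 3080 × (55945.0 − 167) / (55945.0 − 3080) = 3080 × 55778.0 / 52865.0 ≈ 3249.7 mm ≈ 3.25 m.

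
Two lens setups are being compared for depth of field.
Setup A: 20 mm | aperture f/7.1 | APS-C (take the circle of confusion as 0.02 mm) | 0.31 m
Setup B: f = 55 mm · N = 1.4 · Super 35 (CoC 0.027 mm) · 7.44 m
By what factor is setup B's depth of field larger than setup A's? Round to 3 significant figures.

Setup A: H = 20²/(7.1×0.02) + 20 ≈ 2836.9 mm; DoF = Df − Dn = 345.577 − 281.064 ≈ 64.513 mm.
Setup B: H = 55²/(1.4×0.027) + 55 ≈ 80081.5 mm; DoF = Df − Dn = 8196.4 − 6811.4 ≈ 1385.0 mm.
Ratio = 1385.0 / 64.513 ≈ 21.5.

21.5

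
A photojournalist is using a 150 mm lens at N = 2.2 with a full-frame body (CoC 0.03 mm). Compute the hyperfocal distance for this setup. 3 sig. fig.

Hyperfocal distance H = f²/(N·c) + f = 150²/(2.2 × 0.03) + 150 = 22500/0.066 + 150 ≈ 341059.1 mm ≈ 341 m.

341 m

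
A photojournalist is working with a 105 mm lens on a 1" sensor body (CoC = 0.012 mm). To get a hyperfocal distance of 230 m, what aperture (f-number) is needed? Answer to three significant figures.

f/4

Rearrange H = f²/(N·c) + f for N: N = f² / ((H − f)·c).
N = 105² / ((230000 − 105) × 0.012) = 11025 / 2759 ≈ 4.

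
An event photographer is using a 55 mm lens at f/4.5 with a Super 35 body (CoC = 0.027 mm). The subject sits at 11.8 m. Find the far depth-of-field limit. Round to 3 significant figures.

Hyperfocal distance H = f²/(N·c) + f = 55²/(4.5 × 0.027) + 55 = 3025/0.1215 + 55 ≈ 24952.1 mm ≈ 24.95 m.
Far limit Df = s·(H − f)/(H − s) = 11800 × (24952.1 − 55) / (24952.1 − 11800) = 11800 × 24897.1 / 13152.1 ≈ 22338 mm ≈ 22.3 m.

22.3 m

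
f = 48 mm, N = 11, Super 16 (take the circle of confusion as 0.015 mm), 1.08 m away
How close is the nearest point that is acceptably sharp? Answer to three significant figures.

1.01 m

Hyperfocal distance H = f²/(N·c) + f = 48²/(11 × 0.015) + 48 = 2304/0.165 + 48 ≈ 14011.6 mm ≈ 14.01 m.
Near limit Dn = s·(H − f)/(H + s − 2f) = 1080 × (14011.6 − 48) / (14011.6 + 1080 − 2 × 48) = 1080 × 13963.6 / 14995.6 ≈ 1005.7 mm ≈ 1.01 m.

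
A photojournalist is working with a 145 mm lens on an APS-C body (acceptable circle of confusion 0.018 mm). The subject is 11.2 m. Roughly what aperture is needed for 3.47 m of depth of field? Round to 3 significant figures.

f/16

Write h = H − f = f²/(N·c). The thin-lens limits are Dn = s·h/(h + (s−f)) and Df = s·h/(h − (s−f)), so DoF = Df − Dn = 2·s·(s−f)·h / (h² − (s−f)²).
That is a quadratic in h: DoF·h² − 2·s·(s−f)·h − DoF·(s−f)² = 0 ⇒ h = (s−f)·(s + √(s² + DoF²)) / DoF = 11055 × (11200 + √(11200² + 3470²)) / 3470 = 11055 × (11200 + 11725.2) / 3470 ≈ 73037 mm.
Then N = f²/(c·h) = 145² / (0.018 × 73037) = 21025 / 1314.7 ≈ 16.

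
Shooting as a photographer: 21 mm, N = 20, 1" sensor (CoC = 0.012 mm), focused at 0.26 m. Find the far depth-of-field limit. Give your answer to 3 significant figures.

Hyperfocal distance H = f²/(N·c) + f = 21²/(20 × 0.012) + 21 = 441/0.24 + 21 ≈ 1858.5 mm ≈ 1.859 m.
Far limit Df = s·(H − f)/(H − s) = 260 × (1858.5 − 21) / (1858.5 − 260) = 260 × 1837.5 / 1598.5 ≈ 298.87 mm.

299 mm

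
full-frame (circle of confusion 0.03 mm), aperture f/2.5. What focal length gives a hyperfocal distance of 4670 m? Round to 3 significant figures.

From H = f²/(N·c) + f, with f ≪ H: f ≈ √(H·N·c) = √(4670000 × 2.5 × 0.03) = √350250 ≈ 591.8 mm.
The +f correction barely moves this — solving exactly, f² + N·c·f − N·c·H = 0 ⇒ f = (−N·c + √((N·c)² + 4·N·c·H))/2 = (−0.075 + √1401000)/2 ≈ 591.78 mm, so f ≈ 592 mm.

592 mm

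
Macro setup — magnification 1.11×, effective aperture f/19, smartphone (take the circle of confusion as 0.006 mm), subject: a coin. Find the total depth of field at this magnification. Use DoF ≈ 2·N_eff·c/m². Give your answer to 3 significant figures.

0.185 mm

At magnification m, DoF ≈ 2·N_eff·c/m² = 2 × 19 × 0.006 / 1.11² = 0.228 / 1.232 ≈ 0.185 mm.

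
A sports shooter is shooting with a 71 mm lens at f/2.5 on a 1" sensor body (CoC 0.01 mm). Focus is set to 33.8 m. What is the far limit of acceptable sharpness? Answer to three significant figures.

40.6 m

Hyperfocal distance H = f²/(N·c) + f = 71²/(2.5 × 0.01) + 71 = 5041/0.025 + 71 ≈ 201711.0 mm ≈ 201.7 m.
Far limit Df = s·(H − f)/(H − s) = 33800 × (201711.0 − 71) / (201711.0 − 33800) = 33800 × 201640.0 / 167911.0 ≈ 40590 mm ≈ 40.6 m.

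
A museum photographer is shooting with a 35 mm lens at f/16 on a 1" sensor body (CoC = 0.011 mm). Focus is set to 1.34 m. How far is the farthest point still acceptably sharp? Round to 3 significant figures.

Hyperfocal distance H = f²/(N·c) + f = 35²/(16 × 0.011) + 35 = 1225/0.176 + 35 ≈ 6995.2 mm ≈ 6.995 m.
Far limit Df = s·(H − f)/(H − s) = 1340 × (6995.2 − 35) / (6995.2 − 1340) = 1340 × 6960.2 / 5655.2 ≈ 1649.2 mm ≈ 1.65 m.

1.65 m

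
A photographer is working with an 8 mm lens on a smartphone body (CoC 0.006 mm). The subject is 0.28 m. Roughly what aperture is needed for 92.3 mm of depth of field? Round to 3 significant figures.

Write h = H − f = f²/(N·c). The thin-lens limits are Dn = s·h/(h + (s−f)) and Df = s·h/(h − (s−f)), so DoF = Df − Dn = 2·s·(s−f)·h / (h² − (s−f)²).
That is a quadratic in h: DoF·h² − 2·s·(s−f)·h − DoF·(s−f)² = 0 ⇒ h = (s−f)·(s + √(s² + DoF²)) / DoF = 272 × (280 + √(280² + 92.3²)) / 92.3 = 272 × (280 + 294.821) / 92.3 ≈ 1693.9 mm.
Then N = f²/(c·h) = 8² / (0.006 × 1693.9) = 64 / 10.164 ≈ 6.30.

f/6.30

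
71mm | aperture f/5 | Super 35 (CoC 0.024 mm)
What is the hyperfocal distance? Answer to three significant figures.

42.1 m

Hyperfocal distance H = f²/(N·c) + f = 71²/(5 × 0.024) + 71 = 5041/0.12 + 71 ≈ 42079.3 mm ≈ 42.1 m.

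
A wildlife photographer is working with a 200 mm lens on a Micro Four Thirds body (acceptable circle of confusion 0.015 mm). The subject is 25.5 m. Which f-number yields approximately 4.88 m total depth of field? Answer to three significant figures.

f/9.99

Write h = H − f = f²/(N·c). The thin-lens limits are Dn = s·h/(h + (s−f)) and Df = s·h/(h − (s−f)), so DoF = Df − Dn = 2·s·(s−f)·h / (h² − (s−f)²).
That is a quadratic in h: DoF·h² − 2·s·(s−f)·h − DoF·(s−f)² = 0 ⇒ h = (s−f)·(s + √(s² + DoF²)) / DoF = 25300 × (25500 + √(25500² + 4880²)) / 4880 = 25300 × (25500 + 25962.8) / 4880 ≈ 266805 mm.
Then N = f²/(c·h) = 200² / (0.015 × 266805) = 40000 / 4002.1 ≈ 9.99.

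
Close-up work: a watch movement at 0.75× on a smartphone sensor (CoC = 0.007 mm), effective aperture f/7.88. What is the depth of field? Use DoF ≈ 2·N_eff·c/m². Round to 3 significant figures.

0.196 mm

At magnification m, DoF ≈ 2·N_eff·c/m² = 2 × 7.88 × 0.007 / 0.75² = 0.1103 / 0.5625 ≈ 0.196 mm.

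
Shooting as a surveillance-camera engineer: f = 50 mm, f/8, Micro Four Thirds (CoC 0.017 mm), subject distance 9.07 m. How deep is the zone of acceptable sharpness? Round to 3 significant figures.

11.7 m

Hyperfocal distance H = f²/(N·c) + f = 50²/(8 × 0.017) + 50 = 2500/0.136 + 50 ≈ 18432.4 mm ≈ 18.43 m.
Near limit Dn = s·(H − f)/(H + s − 2f) = 9070 × (18432.4 − 50) / (18432.4 + 9070 − 2 × 50) = 9070 × 18382.4 / 27402.4 ≈ 6084 mm.
Far limit Df = s·(H − f)/(H − s) = 9070 × (18432.4 − 50) / (18432.4 − 9070) = 9070 × 18382.4 / 9362.4 ≈ 17808 mm.
Depth of field = Df − Dn = 17808 − 6084 ≈ 11724 mm ≈ 11.7 m.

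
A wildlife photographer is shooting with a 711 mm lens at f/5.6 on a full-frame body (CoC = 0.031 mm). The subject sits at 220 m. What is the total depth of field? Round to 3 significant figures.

Hyperfocal distance H = f²/(N·c) + f = 711²/(5.6 × 0.031) + 711 = 505521/0.1736 + 711 ≈ 2912698.3 mm ≈ 2913 m.
Near limit Dn = s·(H − f)/(H + s − 2f) = 220000 × (2912698.3 − 711) / (2912698.3 + 220000 − 2 × 711) = 220000 × 2911987.3 / 3131276.3 ≈ 204593 mm.
Far limit Df = s·(H − f)/(H − s) = 220000 × (2912698.3 − 711) / (2912698.3 − 220000) = 220000 × 2911987.3 / 2692698.3 ≈ 237916 mm.
Depth of field = Df − Dn = 237916 − 204593 ≈ 33323 mm ≈ 33.3 m.

33.3 m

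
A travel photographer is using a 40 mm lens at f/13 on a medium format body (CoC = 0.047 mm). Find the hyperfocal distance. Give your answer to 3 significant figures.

Hyperfocal distance H = f²/(N·c) + f = 40²/(13 × 0.047) + 40 = 1600/0.611 + 40 ≈ 2658.7 mm ≈ 2.66 m.

2.66 m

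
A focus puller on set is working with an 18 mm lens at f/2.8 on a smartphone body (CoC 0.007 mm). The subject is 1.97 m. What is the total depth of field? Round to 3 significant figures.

Hyperfocal distance H = f²/(N·c) + f = 18²/(2.8 × 0.007) + 18 = 324/0.0196 + 18 ≈ 16548.6 mm ≈ 16.55 m.
Near limit Dn = s·(H − f)/(H + s − 2f) = 1970 × (16548.6 − 18) / (16548.6 + 1970 − 2 × 18) = 1970 × 16530.6 / 18482.6 ≈ 1761.94 mm.
Far limit Df = s·(H − f)/(H − s) = 1970 × (16548.6 − 18) / (16548.6 − 1970) = 1970 × 16530.6 / 14578.6 ≈ 2233.77 mm.
Depth of field = Df − Dn = 2233.77 − 1761.94 ≈ 471.83 mm.

472 mm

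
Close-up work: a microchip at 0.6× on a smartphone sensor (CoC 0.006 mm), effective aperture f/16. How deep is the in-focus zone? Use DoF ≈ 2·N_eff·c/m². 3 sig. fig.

0.533 mm

At magnification m, DoF ≈ 2·N_eff·c/m² = 2 × 16 × 0.006 / 0.6² = 0.192 / 0.36 ≈ 0.533 mm.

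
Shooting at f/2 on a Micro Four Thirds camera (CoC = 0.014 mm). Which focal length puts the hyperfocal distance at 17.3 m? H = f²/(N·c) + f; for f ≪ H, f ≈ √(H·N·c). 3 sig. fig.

22.0 mm

From H = f²/(N·c) + f, with f ≪ H: f ≈ √(H·N·c) = √(17300 × 2 × 0.014) = √484.40 ≈ 22.01 mm.
The +f correction barely moves this — solving exactly, f² + N·c·f − N·c·H = 0 ⇒ f = (−N·c + √((N·c)² + 4·N·c·H))/2 = (−0.028 + √1937.6)/2 ≈ 21.995 mm, so f ≈ 22.0 mm.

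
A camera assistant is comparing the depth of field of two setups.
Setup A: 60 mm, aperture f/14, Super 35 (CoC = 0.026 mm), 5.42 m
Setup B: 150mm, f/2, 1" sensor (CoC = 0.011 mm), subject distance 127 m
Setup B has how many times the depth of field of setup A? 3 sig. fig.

Setup A: H = 60²/(14×0.026) + 60 ≈ 9950.1 mm; DoF = Df − Dn = 11832.9 − 3515.0 ≈ 8317.9 mm.
Setup B: H = 150²/(2×0.011) + 150 ≈ 1022877.3 mm; DoF = Df − Dn = 144982 − 112986 ≈ 31996 mm.
Ratio = 31996 / 8317.9 ≈ 3.85.

3.85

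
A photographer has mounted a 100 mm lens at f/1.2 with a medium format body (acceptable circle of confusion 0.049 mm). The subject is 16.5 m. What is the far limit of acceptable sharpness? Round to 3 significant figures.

18.3 m

Hyperfocal distance H = f²/(N·c) + f = 100²/(1.2 × 0.049) + 100 = 10000/0.0588 + 100 ≈ 170168.0 mm ≈ 170.2 m.
Far limit Df = s·(H − f)/(H − s) = 16500 × (170168.0 − 100) / (170168.0 − 16500) = 16500 × 170068.0 / 153668.0 ≈ 18261 mm ≈ 18.3 m.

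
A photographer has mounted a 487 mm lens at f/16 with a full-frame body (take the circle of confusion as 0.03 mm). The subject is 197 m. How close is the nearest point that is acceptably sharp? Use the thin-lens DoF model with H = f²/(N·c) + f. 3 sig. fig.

141 m

Hyperfocal distance H = f²/(N·c) + f = 487²/(16 × 0.03) + 487 = 237169/0.48 + 487 ≈ 494589.1 mm ≈ 494.6 m.
Near limit Dn = s·(H − f)/(H + s − 2f) = 197000 × (494589.1 − 487) / (494589.1 + 197000 − 2 × 487) = 197000 × 494102.1 / 690615.1 ≈ 140944 mm ≈ 141 m.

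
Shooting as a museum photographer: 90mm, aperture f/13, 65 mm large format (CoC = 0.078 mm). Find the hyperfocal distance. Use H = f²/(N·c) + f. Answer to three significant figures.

Hyperfocal distance H = f²/(N·c) + f = 90²/(13 × 0.078) + 90 = 8100/1.014 + 90 ≈ 8078.2 mm ≈ 8.08 m.

8.08 m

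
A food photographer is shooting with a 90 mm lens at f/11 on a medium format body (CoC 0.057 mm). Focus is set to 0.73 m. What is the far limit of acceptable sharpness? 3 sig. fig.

0.768 m

Hyperfocal distance H = f²/(N·c) + f = 90²/(11 × 0.057) + 90 = 8100/0.627 + 90 ≈ 13008.7 mm ≈ 13.01 m.
Far limit Df = s·(H − f)/(H − s) = 730 × (13008.7 − 90) / (13008.7 − 730) = 730 × 12918.7 / 12278.7 ≈ 768.05 mm ≈ 0.768 m.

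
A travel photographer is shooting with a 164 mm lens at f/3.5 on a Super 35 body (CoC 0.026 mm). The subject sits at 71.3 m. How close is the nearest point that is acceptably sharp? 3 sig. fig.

57.5 m

Hyperfocal distance H = f²/(N·c) + f = 164²/(3.5 × 0.026) + 164 = 26896/0.091 + 164 ≈ 295724.4 mm ≈ 295.7 m.
Near limit Dn = s·(H − f)/(H + s − 2f) = 71300 × (295724.4 − 164) / (295724.4 + 71300 − 2 × 164) = 71300 × 295560.4 / 366696.4 ≈ 57468 mm ≈ 57.5 m.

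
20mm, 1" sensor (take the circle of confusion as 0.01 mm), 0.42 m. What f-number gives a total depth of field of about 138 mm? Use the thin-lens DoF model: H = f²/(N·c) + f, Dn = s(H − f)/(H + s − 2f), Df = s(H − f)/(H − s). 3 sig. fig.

Write h = H − f = f²/(N·c). The thin-lens limits are Dn = s·h/(h + (s−f)) and Df = s·h/(h − (s−f)), so DoF = Df − Dn = 2·s·(s−f)·h / (h² − (s−f)²).
That is a quadratic in h: DoF·h² − 2·s·(s−f)·h − DoF·(s−f)² = 0 ⇒ h = (s−f)·(s + √(s² + DoF²)) / DoF = 400 × (420 + √(420² + 138²)) / 138 = 400 × (420 + 442.090) / 138 ≈ 2498.8 mm.
Then N = f²/(c·h) = 20² / (0.01 × 2498.8) = 400 / 24.988 ≈ 16.

f/16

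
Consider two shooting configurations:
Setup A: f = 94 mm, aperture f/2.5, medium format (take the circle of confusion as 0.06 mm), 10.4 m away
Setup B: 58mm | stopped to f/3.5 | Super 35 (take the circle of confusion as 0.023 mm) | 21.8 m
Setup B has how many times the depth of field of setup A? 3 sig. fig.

8.29

Setup A: H = 94²/(2.5×0.06) + 94 ≈ 59000.7 mm; DoF = Df − Dn = 12605.4 − 8851.4 ≈ 3754.0 mm.
Setup B: H = 58²/(3.5×0.023) + 58 ≈ 41846.8 mm; DoF = Df − Dn = 45443 − 14339 ≈ 31104 mm.
Ratio = 31104 / 3754.0 ≈ 8.29.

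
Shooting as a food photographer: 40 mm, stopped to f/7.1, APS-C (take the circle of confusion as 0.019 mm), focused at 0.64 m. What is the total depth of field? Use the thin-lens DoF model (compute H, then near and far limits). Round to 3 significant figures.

Hyperfocal distance H = f²/(N·c) + f = 40²/(7.1 × 0.019) + 40 = 1600/0.1349 + 40 ≈ 11900.6 mm ≈ 11.90 m.
Near limit Dn = s·(H − f)/(H + s − 2f) = 640 × (11900.6 − 40) / (11900.6 + 640 − 2 × 40) = 640 × 11860.6 / 12460.6 ≈ 609.183 mm.
Far limit Df = s·(H − f)/(H − s) = 640 × (11900.6 − 40) / (11900.6 − 640) = 640 × 11860.6 / 11260.6 ≈ 674.101 mm.
Depth of field = Df − Dn = 674.101 − 609.183 ≈ 64.918 mm.

64.9 mm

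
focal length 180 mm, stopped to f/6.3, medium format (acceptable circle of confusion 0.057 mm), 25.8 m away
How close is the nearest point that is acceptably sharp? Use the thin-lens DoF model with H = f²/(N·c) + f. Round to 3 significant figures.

Hyperfocal distance H = f²/(N·c) + f = 180²/(6.3 × 0.057) + 180 = 32400/0.3591 + 180 ≈ 90405.6 mm ≈ 90.41 m.
Near limit Dn = s·(H − f)/(H + s − 2f) = 25800 × (90405.6 − 180) / (90405.6 + 25800 − 2 × 180) = 25800 × 90225.6 / 115845.6 ≈ 20094 mm ≈ 20.1 m.

20.1 m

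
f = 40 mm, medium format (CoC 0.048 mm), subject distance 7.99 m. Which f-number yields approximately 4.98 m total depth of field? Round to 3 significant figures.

Write h = H − f = f²/(N·c). The thin-lens limits are Dn = s·h/(h + (s−f)) and Df = s·h/(h − (s−f)), so DoF = Df − Dn = 2·s·(s−f)·h / (h² − (s−f)²).
That is a quadratic in h: DoF·h² − 2·s·(s−f)·h − DoF·(s−f)² = 0 ⇒ h = (s−f)·(s + √(s² + DoF²)) / DoF = 7950 × (7990 + √(7990² + 4980²)) / 4980 = 7950 × (7990 + 9414.91) / 4980 ≈ 27785 mm.
Then N = f²/(c·h) = 40² / (0.048 × 27785) = 1600 / 1333.7 ≈ 1.20.

f/1.20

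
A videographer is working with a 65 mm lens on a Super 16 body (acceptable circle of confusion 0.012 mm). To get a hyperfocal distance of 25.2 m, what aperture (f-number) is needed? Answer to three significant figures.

f/14

Rearrange H = f²/(N·c) + f for N: N = f² / ((H − f)·c).
N = 65² / ((25200 − 65) × 0.012) = 4225 / 301.6 ≈ 14.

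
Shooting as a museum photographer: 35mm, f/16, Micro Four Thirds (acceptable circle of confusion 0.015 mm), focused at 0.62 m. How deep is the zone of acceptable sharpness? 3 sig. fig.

Hyperfocal distance H = f²/(N·c) + f = 35²/(16 × 0.015) + 35 = 1225/0.24 + 35 ≈ 5139.2 mm ≈ 5.139 m.
Near limit Dn = s·(H − f)/(H + s − 2f) = 620 × (5139.2 − 35) / (5139.2 + 620 − 2 × 35) = 620 × 5104.2 / 5689.2 ≈ 556.25 mm.
Far limit Df = s·(H − f)/(H − s) = 620 × (5139.2 − 35) / (5139.2 − 620) = 620 × 5104.2 / 4519.2 ≈ 700.26 mm.
Depth of field = Df − Dn = 700.26 − 556.25 ≈ 144.01 mm.

144 mm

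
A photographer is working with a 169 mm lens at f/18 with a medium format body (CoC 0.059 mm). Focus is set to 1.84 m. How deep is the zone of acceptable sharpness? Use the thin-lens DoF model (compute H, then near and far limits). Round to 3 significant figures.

Hyperfocal distance H = f²/(N·c) + f = 169²/(18 × 0.059) + 169 = 28561/1.062 + 169 ≈ 27062.6 mm ≈ 27.06 m.
Near limit Dn = s·(H − f)/(H + s − 2f) = 1840 × (27062.6 − 169) / (27062.6 + 1840 − 2 × 169) = 1840 × 26893.6 / 28564.6 ≈ 1732.36 mm.
Far limit Df = s·(H − f)/(H − s) = 1840 × (27062.6 − 169) / (27062.6 − 1840) = 1840 × 26893.6 / 25222.6 ≈ 1961.90 mm.
Depth of field = Df − Dn = 1961.90 − 1732.36 ≈ 229.54 mm.

230 mm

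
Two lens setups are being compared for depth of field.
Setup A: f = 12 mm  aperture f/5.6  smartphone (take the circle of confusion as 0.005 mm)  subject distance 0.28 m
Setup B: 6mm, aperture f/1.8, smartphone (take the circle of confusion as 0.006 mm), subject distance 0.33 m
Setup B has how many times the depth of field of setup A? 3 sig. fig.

Setup A: H = 12²/(5.6×0.005) + 12 ≈ 5154.9 mm; DoF = Df − Dn = 295.393 − 266.132 ≈ 29.261 mm.
Setup B: H = 6²/(1.8×0.006) + 6 ≈ 3339.3 mm; DoF = Df − Dn = 365.529 − 300.766 ≈ 64.763 mm.
Ratio = 64.763 / 29.261 ≈ 2.21.

2.21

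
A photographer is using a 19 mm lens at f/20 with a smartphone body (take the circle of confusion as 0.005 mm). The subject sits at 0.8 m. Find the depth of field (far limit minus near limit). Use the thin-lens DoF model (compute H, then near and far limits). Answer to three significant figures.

363 mm

Hyperfocal distance H = f²/(N·c) + f = 19²/(20 × 0.005) + 19 = 361/0.1 + 19 ≈ 3629.0 mm ≈ 3.629 m.
Near limit Dn = s·(H − f)/(H + s − 2f) = 800 × (3629.0 − 19) / (3629.0 + 800 − 2 × 19) = 800 × 3610.0 / 4391.0 ≈ 657.71 mm.
Far limit Df = s·(H − f)/(H − s) = 800 × (3629.0 − 19) / (3629.0 − 800) = 800 × 3610.0 / 2829.0 ≈ 1020.86 mm.
Depth of field = Df − Dn = 1020.86 − 657.71 ≈ 363.15 mm.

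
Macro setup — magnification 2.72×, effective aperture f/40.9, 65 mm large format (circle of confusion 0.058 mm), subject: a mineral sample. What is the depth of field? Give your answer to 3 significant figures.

At magnification m, DoF ≈ 2·N_eff·c/m² = 2 × 40.9 × 0.058 / 2.72² = 4.744 / 7.398 ≈ 0.641 mm.

0.641 mm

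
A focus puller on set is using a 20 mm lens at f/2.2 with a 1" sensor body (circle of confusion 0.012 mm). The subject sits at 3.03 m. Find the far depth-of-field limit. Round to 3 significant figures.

3.78 m

Hyperfocal distance H = f²/(N·c) + f = 20²/(2.2 × 0.012) + 20 = 400/0.0264 + 20 ≈ 15171.5 mm ≈ 15.17 m.
Far limit Df = s·(H − f)/(H − s) = 3030 × (15171.5 − 20) / (15171.5 − 3030) = 3030 × 15151.5 / 12141.5 ≈ 3781.2 mm ≈ 3.78 m.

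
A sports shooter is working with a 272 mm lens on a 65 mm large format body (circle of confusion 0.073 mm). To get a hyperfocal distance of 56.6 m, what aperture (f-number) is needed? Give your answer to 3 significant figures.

Rearrange H = f²/(N·c) + f for N: N = f² / ((H − f)·c).
N = 272² / ((56600 − 272) × 0.073) = 73984 / 4112 ≈ 18.

f/18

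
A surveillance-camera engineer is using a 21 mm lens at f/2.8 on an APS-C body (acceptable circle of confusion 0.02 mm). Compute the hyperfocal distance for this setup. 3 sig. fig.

Hyperfocal distance H = f²/(N·c) + f = 21²/(2.8 × 0.02) + 21 = 441/0.056 + 21 ≈ 7896.0 mm ≈ 7.90 m.

7.90 m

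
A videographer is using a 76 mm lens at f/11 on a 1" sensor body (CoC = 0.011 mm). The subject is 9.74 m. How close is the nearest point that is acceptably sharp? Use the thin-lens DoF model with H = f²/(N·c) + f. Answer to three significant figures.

8.10 m

Hyperfocal distance H = f²/(N·c) + f = 76²/(11 × 0.011) + 76 = 5776/0.121 + 76 ≈ 47811.5 mm ≈ 47.81 m.
Near limit Dn = s·(H − f)/(H + s − 2f) = 9740 × (47811.5 − 76) / (47811.5 + 9740 − 2 × 76) = 9740 × 47735.5 / 57399.5 ≈ 8100.1 mm ≈ 8.10 m.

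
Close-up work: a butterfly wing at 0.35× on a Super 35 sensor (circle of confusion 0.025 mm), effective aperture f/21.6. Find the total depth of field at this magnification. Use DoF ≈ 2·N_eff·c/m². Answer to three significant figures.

At magnification m, DoF ≈ 2·N_eff·c/m² = 2 × 21.6 × 0.025 / 0.35² = 1.08 / 0.1225 ≈ 8.82 mm.

8.82 mm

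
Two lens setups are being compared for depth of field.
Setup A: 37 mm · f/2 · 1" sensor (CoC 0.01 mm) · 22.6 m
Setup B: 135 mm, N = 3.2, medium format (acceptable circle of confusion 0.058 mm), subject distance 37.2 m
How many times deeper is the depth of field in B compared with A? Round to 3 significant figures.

1.96

Setup A: H = 37²/(2×0.01) + 37 ≈ 68487.0 mm; DoF = Df − Dn = 33713 − 16997 ≈ 16716 mm.
Setup B: H = 135²/(3.2×0.058) + 135 ≈ 98330.0 mm; DoF = Df − Dn = 59755 − 27006 ≈ 32749 mm.
Ratio = 32749 / 16716 ≈ 1.96.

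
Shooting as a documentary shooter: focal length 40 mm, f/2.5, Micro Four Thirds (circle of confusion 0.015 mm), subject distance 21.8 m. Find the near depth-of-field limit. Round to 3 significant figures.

Hyperfocal distance H = f²/(N·c) + f = 40²/(2.5 × 0.015) + 40 = 1600/0.0375 + 40 ≈ 42706.7 mm ≈ 42.71 m.
Near limit Dn = s·(H − f)/(H + s − 2f) = 21800 × (42706.7 − 40) / (42706.7 + 21800 − 2 × 40) = 21800 × 42666.7 / 64426.7 ≈ 14437 mm ≈ 14.4 m.

14.4 m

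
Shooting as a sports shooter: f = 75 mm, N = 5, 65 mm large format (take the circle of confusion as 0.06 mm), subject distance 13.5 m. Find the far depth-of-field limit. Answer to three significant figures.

47.5 m

Hyperfocal distance H = f²/(N·c) + f = 75²/(5 × 0.06) + 75 = 5625/0.3 + 75 ≈ 18825.0 mm ≈ 18.82 m.
Far limit Df = s·(H − f)/(H − s) = 13500 × (18825.0 − 75) / (18825.0 − 13500) = 13500 × 18750.0 / 5325.0 ≈ 47535 mm ≈ 47.5 m.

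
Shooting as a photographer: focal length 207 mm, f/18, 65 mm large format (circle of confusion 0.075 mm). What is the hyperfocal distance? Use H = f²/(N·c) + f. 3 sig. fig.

Hyperfocal distance H = f²/(N·c) + f = 207²/(18 × 0.075) + 207 = 42849/1.35 + 207 ≈ 31947.0 mm ≈ 31.9 m.

31.9 m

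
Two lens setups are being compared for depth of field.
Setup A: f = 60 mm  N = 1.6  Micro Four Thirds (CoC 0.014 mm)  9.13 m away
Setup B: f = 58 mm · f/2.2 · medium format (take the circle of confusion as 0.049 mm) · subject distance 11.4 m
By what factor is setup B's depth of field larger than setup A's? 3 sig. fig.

9.24

Setup A: H = 60²/(1.6×0.014) + 60 ≈ 160774.3 mm; DoF = Df − Dn = 9676.1 − 8642.3 ≈ 1033.8 mm.
Setup B: H = 58²/(2.2×0.049) + 58 ≈ 31263.9 mm; DoF = Df − Dn = 17909.2 − 8361.1 ≈ 9548.1 mm.
Ratio = 9548.1 / 1033.8 ≈ 9.24.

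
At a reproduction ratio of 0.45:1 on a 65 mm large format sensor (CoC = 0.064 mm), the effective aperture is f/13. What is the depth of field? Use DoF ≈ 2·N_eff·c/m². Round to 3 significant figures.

At magnification m, DoF ≈ 2·N_eff·c/m² = 2 × 13 × 0.064 / 0.45² = 1.664 / 0.2025 ≈ 8.22 mm.

8.22 mm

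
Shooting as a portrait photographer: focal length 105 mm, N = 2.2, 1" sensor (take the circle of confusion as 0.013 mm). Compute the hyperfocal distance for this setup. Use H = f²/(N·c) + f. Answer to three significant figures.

Hyperfocal distance H = f²/(N·c) + f = 105²/(2.2 × 0.013) + 105 = 11025/0.0286 + 105 ≈ 385594.5 mm ≈ 386 m.

386 m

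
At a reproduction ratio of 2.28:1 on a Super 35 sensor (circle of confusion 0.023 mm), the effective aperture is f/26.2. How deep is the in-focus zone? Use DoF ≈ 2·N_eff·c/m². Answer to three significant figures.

0.232 mm

At magnification m, DoF ≈ 2·N_eff·c/m² = 2 × 26.2 × 0.023 / 2.28² = 1.205 / 5.198 ≈ 0.232 mm.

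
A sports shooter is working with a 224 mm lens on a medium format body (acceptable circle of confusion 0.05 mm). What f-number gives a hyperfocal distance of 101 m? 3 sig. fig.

f/9.96

Rearrange H = f²/(N·c) + f for N: N = f² / ((H − f)·c).
N = 224² / ((101000 − 224) × 0.05) = 50176 / 5039 ≈ 9.96.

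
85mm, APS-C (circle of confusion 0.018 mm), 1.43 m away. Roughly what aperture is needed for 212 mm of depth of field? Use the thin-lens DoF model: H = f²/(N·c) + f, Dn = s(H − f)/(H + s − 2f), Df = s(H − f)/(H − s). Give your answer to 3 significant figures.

f/22

Write h = H − f = f²/(N·c). The thin-lens limits are Dn = s·h/(h + (s−f)) and Df = s·h/(h − (s−f)), so DoF = Df − Dn = 2·s·(s−f)·h / (h² − (s−f)²).
That is a quadratic in h: DoF·h² − 2·s·(s−f)·h − DoF·(s−f)² = 0 ⇒ h = (s−f)·(s + √(s² + DoF²)) / DoF = 1345 × (1430 + √(1430² + 212²)) / 212 = 1345 × (1430 + 1445.63) / 212 ≈ 18244 mm.
Then N = f²/(c·h) = 85² / (0.018 × 18244) = 7225 / 328.39 ≈ 22.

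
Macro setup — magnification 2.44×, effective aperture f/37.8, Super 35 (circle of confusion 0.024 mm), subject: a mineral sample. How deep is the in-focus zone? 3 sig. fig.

At magnification m, DoF ≈ 2·N_eff·c/m² = 2 × 37.8 × 0.024 / 2.44² = 1.814 / 5.954 ≈ 0.305 mm.

0.305 mm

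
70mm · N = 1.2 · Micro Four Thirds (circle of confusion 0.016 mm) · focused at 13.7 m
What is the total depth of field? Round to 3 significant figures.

Hyperfocal distance H = f²/(N·c) + f = 70²/(1.2 × 0.016) + 70 = 4900/0.0192 + 70 ≈ 255278.3 mm ≈ 255.3 m.
Near limit Dn = s·(H − f)/(H + s − 2f) = 13700 × (255278.3 − 70) / (255278.3 + 13700 − 2 × 70) = 13700 × 255208.3 / 268838.3 ≈ 13005.4 mm.
Far limit Df = s·(H − f)/(H − s) = 13700 × (255278.3 − 70) / (255278.3 − 13700) = 13700 × 255208.3 / 241578.3 ≈ 14473.0 mm.
Depth of field = Df − Dn = 14473.0 − 13005.4 ≈ 1467.6 mm ≈ 1.47 m.

1.47 m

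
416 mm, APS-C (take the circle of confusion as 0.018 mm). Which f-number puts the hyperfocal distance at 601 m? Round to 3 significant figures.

f/16

Rearrange H = f²/(N·c) + f for N: N = f² / ((H − f)·c).
N = 416² / ((601000 − 416) × 0.018) = 173056 / 10811 ≈ 16.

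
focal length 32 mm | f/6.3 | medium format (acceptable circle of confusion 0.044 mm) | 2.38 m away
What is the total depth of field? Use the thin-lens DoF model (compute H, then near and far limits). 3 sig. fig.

5.08 m

Hyperfocal distance H = f²/(N·c) + f = 32²/(6.3 × 0.044) + 32 = 1024/0.2772 + 32 ≈ 3726.1 mm ≈ 3.726 m.
Near limit Dn = s·(H − f)/(H + s − 2f) = 2380 × (3726.1 − 32) / (3726.1 + 2380 − 2 × 32) = 2380 × 3694.1 / 6042.1 ≈ 1455.1 mm.
Far limit Df = s·(H − f)/(H − s) = 2380 × (3726.1 − 32) / (3726.1 − 2380) = 2380 × 3694.1 / 1346.1 ≈ 6531.5 mm.
Depth of field = Df − Dn = 6531.5 − 1455.1 ≈ 5076.4 mm ≈ 5.08 m.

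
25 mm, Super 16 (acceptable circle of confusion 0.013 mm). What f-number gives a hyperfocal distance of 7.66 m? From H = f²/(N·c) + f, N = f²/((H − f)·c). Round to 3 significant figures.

Rearrange H = f²/(N·c) + f for N: N = f² / ((H − f)·c).
N = 25² / ((7660 − 25) × 0.013) = 625 / 99.25 ≈ 6.30.

f/6.30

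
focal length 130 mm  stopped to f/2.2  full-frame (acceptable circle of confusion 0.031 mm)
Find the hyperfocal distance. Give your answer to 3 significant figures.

Hyperfocal distance H = f²/(N·c) + f = 130²/(2.2 × 0.031) + 130 = 16900/0.0682 + 130 ≈ 247930.6 mm ≈ 248 m.

248 m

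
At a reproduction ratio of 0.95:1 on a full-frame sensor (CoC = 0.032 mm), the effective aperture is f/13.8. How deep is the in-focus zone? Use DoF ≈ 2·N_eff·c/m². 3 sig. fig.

0.979 mm

At magnification m, DoF ≈ 2·N_eff·c/m² = 2 × 13.8 × 0.032 / 0.95² = 0.8832 / 0.9025 ≈ 0.979 mm.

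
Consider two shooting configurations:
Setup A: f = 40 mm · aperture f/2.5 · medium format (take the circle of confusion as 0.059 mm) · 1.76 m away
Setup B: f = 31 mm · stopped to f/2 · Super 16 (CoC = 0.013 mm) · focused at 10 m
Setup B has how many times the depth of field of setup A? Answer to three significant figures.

10.2

Setup A: H = 40²/(2.5×0.059) + 40 ≈ 10887.5 mm; DoF = Df − Dn = 2091.66 − 1519.12 ≈ 572.54 mm.
Setup B: H = 31²/(2×0.013) + 31 ≈ 36992.5 mm; DoF = Df − Dn = 13693.2 − 7875.8 ≈ 5817.4 mm.
Ratio = 5817.4 / 572.54 ≈ 10.2.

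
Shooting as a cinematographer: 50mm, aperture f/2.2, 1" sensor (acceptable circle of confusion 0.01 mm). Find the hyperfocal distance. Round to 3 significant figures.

114 m

Hyperfocal distance H = f²/(N·c) + f = 50²/(2.2 × 0.01) + 50 = 2500/0.022 + 50 ≈ 113686.4 mm ≈ 114 m.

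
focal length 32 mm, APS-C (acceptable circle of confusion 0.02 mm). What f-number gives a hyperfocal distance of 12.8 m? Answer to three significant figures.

f/4.01

Rearrange H = f²/(N·c) + f for N: N = f² / ((H − f)·c).
N = 32² / ((12800 − 32) × 0.02) = 1024 / 255.4 ≈ 4.01.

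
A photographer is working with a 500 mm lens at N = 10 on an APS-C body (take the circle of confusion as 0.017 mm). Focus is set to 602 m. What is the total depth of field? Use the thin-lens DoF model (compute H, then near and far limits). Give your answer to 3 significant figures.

Hyperfocal distance H = f²/(N·c) + f = 500²/(10 × 0.017) + 500 = 250000/0.17 + 500 ≈ 1471088.2 mm ≈ 1471 m.
Near limit Dn = s·(H − f)/(H + s − 2f) = 602000 × (1471088.2 − 500) / (1471088.2 + 602000 − 2 × 500) = 602000 × 1470588.2 / 2072088.2 ≈ 427247 mm.
Far limit Df = s·(H − f)/(H − s) = 602000 × (1471088.2 − 500) / (1471088.2 − 602000) = 602000 × 1470588.2 / 869088.2 ≈ 1018647 mm.
Depth of field = Df − Dn = 1018647 − 427247 ≈ 591400 mm ≈ 591 m.

591 m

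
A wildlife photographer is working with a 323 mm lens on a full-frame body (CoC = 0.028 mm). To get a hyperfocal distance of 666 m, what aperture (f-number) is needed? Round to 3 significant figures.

f/5.60

Rearrange H = f²/(N·c) + f for N: N = f² / ((H − f)·c).
N = 323² / ((666000 − 323) × 0.028) = 104329 / 18639 ≈ 5.60.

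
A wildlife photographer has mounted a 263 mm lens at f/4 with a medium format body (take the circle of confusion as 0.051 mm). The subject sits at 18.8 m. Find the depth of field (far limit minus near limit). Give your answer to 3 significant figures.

2.06 m

Hyperfocal distance H = f²/(N·c) + f = 263²/(4 × 0.051) + 263 = 69169/0.204 + 263 ≈ 339326.7 mm ≈ 339.3 m.
Near limit Dn = s·(H − f)/(H + s − 2f) = 18800 × (339326.7 − 263) / (339326.7 + 18800 − 2 × 263) = 18800 × 339063.7 / 357600.7 ≈ 17825.5 mm.
Far limit Df = s·(H − f)/(H − s) = 18800 × (339326.7 − 263) / (339326.7 − 18800) = 18800 × 339063.7 / 320526.7 ≈ 19887.3 mm.
Depth of field = Df − Dn = 19887.3 − 17825.5 ≈ 2061.8 mm ≈ 2.06 m.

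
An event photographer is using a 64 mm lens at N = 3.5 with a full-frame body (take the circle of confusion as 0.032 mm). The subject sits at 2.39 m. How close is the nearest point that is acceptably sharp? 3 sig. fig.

2.25 m

Hyperfocal distance H = f²/(N·c) + f = 64²/(3.5 × 0.032) + 64 = 4096/0.112 + 64 ≈ 36635.4 mm ≈ 36.64 m.
Near limit Dn = s·(H − f)/(H + s − 2f) = 2390 × (36635.4 − 64) / (36635.4 + 2390 − 2 × 64) = 2390 × 36571.4 / 38897.4 ≈ 2247.1 mm ≈ 2.25 m.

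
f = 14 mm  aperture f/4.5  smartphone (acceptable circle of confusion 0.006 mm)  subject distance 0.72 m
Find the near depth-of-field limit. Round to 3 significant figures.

Hyperfocal distance H = f²/(N·c) + f = 14²/(4.5 × 0.006) + 14 = 196/0.027 + 14 ≈ 7273.3 mm ≈ 7.273 m.
Near limit Dn = s·(H − f)/(H + s − 2f) = 720 × (7273.3 − 14) / (7273.3 + 720 − 2 × 14) = 720 × 7259.3 / 7965.3 ≈ 656.18 mm ≈ 0.656 m.

0.656 m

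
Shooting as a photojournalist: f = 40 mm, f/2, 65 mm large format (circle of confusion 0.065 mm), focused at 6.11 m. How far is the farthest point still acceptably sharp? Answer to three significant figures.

Hyperfocal distance H = f²/(N·c) + f = 40²/(2 × 0.065) + 40 = 1600/0.13 + 40 ≈ 12347.7 mm ≈ 12.35 m.
Far limit Df = s·(H − f)/(H − s) = 6110 × (12347.7 − 40) / (12347.7 − 6110) = 6110 × 12307.7 / 6237.7 ≈ 12056 mm ≈ 12.1 m.

12.1 m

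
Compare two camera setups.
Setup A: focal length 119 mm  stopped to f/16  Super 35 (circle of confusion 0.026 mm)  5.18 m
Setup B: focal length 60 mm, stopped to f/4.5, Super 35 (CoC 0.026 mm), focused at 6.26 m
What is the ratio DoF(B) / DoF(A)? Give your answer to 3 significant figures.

1.67

Setup A: H = 119²/(16×0.026) + 119 ≈ 34159.9 mm; DoF = Df − Dn = 6084.6 − 4509.5 ≈ 1575.1 mm.
Setup B: H = 60²/(4.5×0.026) + 60 ≈ 30829.2 mm; DoF = Df − Dn = 7839.7 − 5210.2 ≈ 2629.5 mm.
Ratio = 2629.5 / 1575.1 ≈ 1.67.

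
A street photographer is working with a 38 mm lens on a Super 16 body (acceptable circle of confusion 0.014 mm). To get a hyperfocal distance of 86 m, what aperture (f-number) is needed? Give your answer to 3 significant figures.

f/1.20

Rearrange H = f²/(N·c) + f for N: N = f² / ((H − f)·c).
N = 38² / ((86000 − 38) × 0.014) = 1444 / 1203 ≈ 1.20.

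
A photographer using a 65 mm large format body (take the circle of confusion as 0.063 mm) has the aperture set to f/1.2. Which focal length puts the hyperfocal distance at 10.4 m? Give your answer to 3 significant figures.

From H = f²/(N·c) + f, with f ≪ H: f ≈ √(H·N·c) = √(10400 × 1.2 × 0.063) = √786.24 ≈ 28.04 mm.
The +f correction barely moves this — solving exactly, f² + N·c·f − N·c·H = 0 ⇒ f = (−N·c + √((N·c)² + 4·N·c·H))/2 = (−0.0756 + √3145.0)/2 ≈ 28.002 mm, so f ≈ 28.0 mm.

28.0 mm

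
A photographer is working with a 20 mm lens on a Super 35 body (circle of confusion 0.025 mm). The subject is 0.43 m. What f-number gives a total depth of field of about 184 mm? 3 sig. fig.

Write h = H − f = f²/(N·c). The thin-lens limits are Dn = s·h/(h + (s−f)) and Df = s·h/(h − (s−f)), so DoF = Df − Dn = 2·s·(s−f)·h / (h² − (s−f)²).
That is a quadratic in h: DoF·h² − 2·s·(s−f)·h − DoF·(s−f)² = 0 ⇒ h = (s−f)·(s + √(s² + DoF²)) / DoF = 410 × (430 + √(430² + 184²)) / 184 = 410 × (430 + 467.714) / 184 ≈ 2000.3 mm.
Then N = f²/(c·h) = 20² / (0.025 × 2000.3) = 400 / 50.009 ≈ 8.

f/8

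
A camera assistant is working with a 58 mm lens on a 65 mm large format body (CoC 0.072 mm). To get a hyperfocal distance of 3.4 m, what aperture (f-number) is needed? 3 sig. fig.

f/14

Rearrange H = f²/(N·c) + f for N: N = f² / ((H − f)·c).
N = 58² / ((3400 − 58) × 0.072) = 3364 / 240.6 ≈ 14.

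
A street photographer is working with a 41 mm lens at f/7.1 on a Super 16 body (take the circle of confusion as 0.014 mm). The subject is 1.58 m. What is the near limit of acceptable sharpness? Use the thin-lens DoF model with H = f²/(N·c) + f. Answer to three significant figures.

Hyperfocal distance H = f²/(N·c) + f = 41²/(7.1 × 0.014) + 41 = 1681/0.0994 + 41 ≈ 16952.5 mm ≈ 16.95 m.
Near limit Dn = s·(H − f)/(H + s − 2f) = 1580 × (16952.5 − 41) / (16952.5 + 1580 − 2 × 41) = 1580 × 16911.5 / 18450.5 ≈ 1448.2 mm ≈ 1.45 m.

1.45 m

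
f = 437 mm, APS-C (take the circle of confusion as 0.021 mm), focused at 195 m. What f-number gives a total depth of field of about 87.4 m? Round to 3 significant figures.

f/10

Write h = H − f = f²/(N·c). The thin-lens limits are Dn = s·h/(h + (s−f)) and Df = s·h/(h − (s−f)), so DoF = Df − Dn = 2·s·(s−f)·h / (h² − (s−f)²).
That is a quadratic in h: DoF·h² − 2·s·(s−f)·h − DoF·(s−f)² = 0 ⇒ h = (s−f)·(s + √(s² + DoF²)) / DoF = 194563 × (195000 + √(195000² + 87400²)) / 87400 = 194563 × (195000 + 213691) / 87400 ≈ 909795 mm.
Then N = f²/(c·h) = 437² / (0.021 × 909795) = 190969 / 19106 ≈ 10.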